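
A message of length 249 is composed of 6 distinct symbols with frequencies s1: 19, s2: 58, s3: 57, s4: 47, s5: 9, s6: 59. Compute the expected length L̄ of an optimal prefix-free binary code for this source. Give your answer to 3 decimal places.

Probabilities are the counts divided by 249.
Repeatedly combine the two least-probable nodes; the expected code length is the sum of the merged weights.
merge 3/83 + 19/249 → 28/249
merge 28/249 + 47/249 → 25/83
merge 19/83 + 58/249 → 115/249
merge 59/249 + 25/83 → 134/249
merge 115/249 + 134/249 → 1
L = 28/249 + 25/83 + 115/249 + 134/249 + 1 = 601/249 ≈ 2.414 bits/symbol.

2.414 bits/symbol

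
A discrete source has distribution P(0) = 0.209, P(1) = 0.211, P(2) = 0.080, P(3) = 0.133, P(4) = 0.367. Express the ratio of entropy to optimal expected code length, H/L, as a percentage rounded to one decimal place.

Entropy H = −Σ p log₂ p ≈ 2.1550 bits.
Huffman merges: 2/25+133/1000→213/1000; 209/1000+211/1000→21/50; 213/1000+367/1000→29/50; 21/50+29/50→1. L = 2213/1000 ≈ 2.2130.
Efficiency = H/L = 2.1550/2.2130 = 97.4%.

97.4%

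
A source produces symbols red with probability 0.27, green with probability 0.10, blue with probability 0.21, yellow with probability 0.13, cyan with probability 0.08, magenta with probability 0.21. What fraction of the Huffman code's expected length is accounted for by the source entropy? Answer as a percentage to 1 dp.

Entropy H = −Σ p log₂ p ≈ 2.4620 bits.
Huffman merges: 2/25+1/10→9/50; 13/100+9/50→31/100; 21/100+21/100→21/50; 27/100+31/100→29/50; 21/50+29/50→1. L = 249/100 ≈ 2.4900.
Efficiency = H/L = 2.4620/2.4900 = 98.9%.

98.9%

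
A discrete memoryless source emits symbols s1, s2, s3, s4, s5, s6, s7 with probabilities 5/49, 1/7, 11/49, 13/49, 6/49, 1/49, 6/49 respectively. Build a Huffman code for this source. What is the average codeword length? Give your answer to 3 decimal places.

Repeatedly combine the two least-probable nodes; the expected code length is the sum of the merged weights.
merge 1/49 + 5/49 → 6/49
merge 6/49 + 6/49 → 12/49
merge 6/49 + 1/7 → 13/49
merge 11/49 + 12/49 → 23/49
merge 13/49 + 13/49 → 26/49
merge 23/49 + 26/49 → 1
L = 6/49 + 12/49 + 13/49 + 23/49 + 26/49 + 1 = 129/49 ≈ 2.633 bits/symbol.

2.633 bits/symbol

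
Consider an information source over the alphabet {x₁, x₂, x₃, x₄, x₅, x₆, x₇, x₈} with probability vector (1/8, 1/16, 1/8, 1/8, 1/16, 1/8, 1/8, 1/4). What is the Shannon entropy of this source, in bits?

2.875 bits

Each probability is a power of 1/2, so log₂(1/p) is an integer.
H = Σ p·log₂(1/p) = 1/8·3 + 1/16·4 + 1/8·3 + 1/8·3 + 1/16·4 + 1/8·3 + 1/8·3 + 1/4·2 = 2.875 bits.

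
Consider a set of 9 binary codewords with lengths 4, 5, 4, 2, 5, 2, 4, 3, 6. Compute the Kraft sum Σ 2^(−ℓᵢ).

With common denominator 2^6 = 64: Σ 2^(−ℓᵢ) = 4/64 + 2/64 + 4/64 + 16/64 + 2/64 + 16/64 + 4/64 + 8/64 + 1/64 = 57/64 = 0.890625.

0.890625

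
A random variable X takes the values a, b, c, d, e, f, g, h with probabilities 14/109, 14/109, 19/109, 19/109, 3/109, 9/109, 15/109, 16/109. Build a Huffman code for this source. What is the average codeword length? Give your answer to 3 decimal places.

2.936 bits/symbol

Repeatedly combine the two least-probable nodes; the expected code length is the sum of the merged weights.
merge 3/109 + 9/109 → 12/109
merge 12/109 + 14/109 → 26/109
merge 14/109 + 15/109 → 29/109
merge 16/109 + 19/109 → 35/109
merge 19/109 + 26/109 → 45/109
merge 29/109 + 35/109 → 64/109
merge 45/109 + 64/109 → 1
L = 12/109 + 26/109 + 29/109 + 35/109 + 45/109 + 64/109 + 1 = 320/109 ≈ 2.936 bits/symbol.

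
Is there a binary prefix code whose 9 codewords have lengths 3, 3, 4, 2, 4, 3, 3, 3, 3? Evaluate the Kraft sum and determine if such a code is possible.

With common denominator 2^4 = 16: Σ 2^(−ℓᵢ) = 2/16 + 2/16 + 1/16 + 4/16 + 1/16 + 2/16 + 2/16 + 2/16 + 2/16 = 18/16 = 1.125.
Kraft's inequality requires Σ ≤ 1; here Σ = 1.125 > 1, so no such prefix code exists.

1.125; no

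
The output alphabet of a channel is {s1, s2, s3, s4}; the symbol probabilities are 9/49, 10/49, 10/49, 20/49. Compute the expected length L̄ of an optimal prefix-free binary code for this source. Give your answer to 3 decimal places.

1.980 bits/symbol

Repeatedly combine the two least-probable nodes; the expected code length is the sum of the merged weights.
merge 9/49 + 10/49 → 19/49
merge 10/49 + 19/49 → 29/49
merge 20/49 + 29/49 → 1
L = 19/49 + 29/49 + 1 = 97/49 ≈ 1.980 bits/symbol.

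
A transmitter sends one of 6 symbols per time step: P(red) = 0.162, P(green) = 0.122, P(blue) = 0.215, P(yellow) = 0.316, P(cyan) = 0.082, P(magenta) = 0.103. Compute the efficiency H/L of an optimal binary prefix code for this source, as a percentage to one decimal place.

Entropy H = −Σ p log₂ p ≈ 2.4313 bits.
Huffman merges: 41/500+103/1000→37/200; 61/500+81/500→71/250; 37/200+43/200→2/5; 71/250+79/250→3/5; 2/5+3/5→1. L = 2469/1000 ≈ 2.4690.
Efficiency = H/L = 2.4313/2.4690 = 98.5%.

98.5%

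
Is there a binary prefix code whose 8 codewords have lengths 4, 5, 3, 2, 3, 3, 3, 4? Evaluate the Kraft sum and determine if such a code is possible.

0.90625; yes

With common denominator 2^5 = 32: Σ 2^(−ℓᵢ) = 2/32 + 1/32 + 4/32 + 8/32 + 4/32 + 4/32 + 4/32 + 2/32 = 29/32 = 0.90625.
Kraft's inequality requires Σ ≤ 1; here Σ = 0.90625 ≤ 1, so such a prefix code exists.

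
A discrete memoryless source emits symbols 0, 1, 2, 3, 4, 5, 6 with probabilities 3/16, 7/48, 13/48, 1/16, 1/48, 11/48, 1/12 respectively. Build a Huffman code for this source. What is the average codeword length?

2.5625 bits/symbol

Repeatedly combine the two least-probable nodes; the expected code length is the sum of the merged weights.
merge 1/48 + 1/16 → 1/12
merge 1/12 + 1/12 → 1/6
merge 7/48 + 1/6 → 5/16
merge 3/16 + 11/48 → 5/12
merge 13/48 + 5/16 → 7/12
merge 5/12 + 7/12 → 1
L = 1/12 + 1/6 + 5/16 + 5/12 + 7/12 + 1 = 41/16 = 2.5625 bits/symbol.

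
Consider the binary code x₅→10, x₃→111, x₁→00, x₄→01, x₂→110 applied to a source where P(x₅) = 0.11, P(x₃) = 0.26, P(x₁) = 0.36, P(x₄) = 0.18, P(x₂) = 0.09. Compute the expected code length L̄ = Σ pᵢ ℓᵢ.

L̄ = Σ pᵢ·ℓᵢ = 0.11·2 + 0.26·3 + 0.36·2 + 0.18·2 + 0.09·3 = 2.35 bits/symbol.

2.35 bits/symbol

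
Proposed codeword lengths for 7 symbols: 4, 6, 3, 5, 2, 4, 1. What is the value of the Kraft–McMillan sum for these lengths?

1.046875

With common denominator 2^6 = 64: Σ 2^(−ℓᵢ) = 4/64 + 1/64 + 8/64 + 2/64 + 16/64 + 4/64 + 32/64 = 67/64 = 1.046875.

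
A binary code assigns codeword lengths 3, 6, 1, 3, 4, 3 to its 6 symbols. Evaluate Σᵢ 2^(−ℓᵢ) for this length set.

With common denominator 2^6 = 64: Σ 2^(−ℓᵢ) = 8/64 + 1/64 + 32/64 + 8/64 + 4/64 + 8/64 = 61/64 = 0.953125.

0.953125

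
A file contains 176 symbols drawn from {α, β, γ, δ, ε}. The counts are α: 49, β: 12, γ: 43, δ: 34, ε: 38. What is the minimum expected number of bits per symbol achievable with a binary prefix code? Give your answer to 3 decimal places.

2.261 bits/symbol

Probabilities are the counts divided by 176.
Repeatedly combine the two least-probable nodes; the expected code length is the sum of the merged weights.
merge 3/44 + 17/88 → 23/88
merge 19/88 + 43/176 → 81/176
merge 23/88 + 49/176 → 95/176
merge 81/176 + 95/176 → 1
L = 23/88 + 81/176 + 95/176 + 1 = 199/88 ≈ 2.261 bits/symbol.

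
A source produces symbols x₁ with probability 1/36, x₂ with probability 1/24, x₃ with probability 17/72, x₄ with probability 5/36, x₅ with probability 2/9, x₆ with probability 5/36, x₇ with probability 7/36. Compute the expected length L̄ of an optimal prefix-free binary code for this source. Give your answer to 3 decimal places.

2.611 bits/symbol

Repeatedly combine the two least-probable nodes; the expected code length is the sum of the merged weights.
merge 1/36 + 1/24 → 5/72
merge 5/72 + 5/36 → 5/24
merge 5/36 + 7/36 → 1/3
merge 5/24 + 2/9 → 31/72
merge 17/72 + 1/3 → 41/72
merge 31/72 + 41/72 → 1
L = 5/72 + 5/24 + 1/3 + 31/72 + 41/72 + 1 = 47/18 ≈ 2.611 bits/symbol.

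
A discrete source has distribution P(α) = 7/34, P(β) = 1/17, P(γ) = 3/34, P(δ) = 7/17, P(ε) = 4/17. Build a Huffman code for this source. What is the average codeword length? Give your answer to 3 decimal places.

2.088 bits/symbol

Repeatedly combine the two least-probable nodes; the expected code length is the sum of the merged weights.
merge 1/17 + 3/34 → 5/34
merge 5/34 + 7/34 → 6/17
merge 4/17 + 6/17 → 10/17
merge 7/17 + 10/17 → 1
L = 5/34 + 6/17 + 10/17 + 1 = 71/34 ≈ 2.088 bits/symbol.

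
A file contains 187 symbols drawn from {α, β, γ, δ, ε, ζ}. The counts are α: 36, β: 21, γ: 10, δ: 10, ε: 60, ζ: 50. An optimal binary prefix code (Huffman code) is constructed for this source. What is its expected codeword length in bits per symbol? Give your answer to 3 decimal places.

2.326 bits/symbol

Probabilities are the counts divided by 187.
Repeatedly combine the two least-probable nodes; the expected code length is the sum of the merged weights.
merge 10/187 + 10/187 → 20/187
merge 20/187 + 21/187 → 41/187
merge 36/187 + 41/187 → 7/17
merge 50/187 + 60/187 → 10/17
merge 7/17 + 10/17 → 1
L = 20/187 + 41/187 + 7/17 + 10/17 + 1 = 435/187 ≈ 2.326 bits/symbol.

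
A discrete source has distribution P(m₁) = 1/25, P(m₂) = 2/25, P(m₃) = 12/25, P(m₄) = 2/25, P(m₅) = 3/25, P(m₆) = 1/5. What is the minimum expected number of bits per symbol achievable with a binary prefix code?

Repeatedly combine the two least-probable nodes; the expected code length is the sum of the merged weights.
merge 1/25 + 2/25 → 3/25
merge 2/25 + 3/25 → 1/5
merge 3/25 + 1/5 → 8/25
merge 1/5 + 8/25 → 13/25
merge 12/25 + 13/25 → 1
L = 3/25 + 1/5 + 8/25 + 13/25 + 1 = 54/25 = 2.16 bits/symbol.

2.16 bits/symbol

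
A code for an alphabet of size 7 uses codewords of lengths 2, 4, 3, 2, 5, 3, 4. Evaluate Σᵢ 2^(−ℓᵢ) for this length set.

With common denominator 2^5 = 32: Σ 2^(−ℓᵢ) = 8/32 + 2/32 + 4/32 + 8/32 + 1/32 + 4/32 + 2/32 = 29/32 = 0.90625.

0.90625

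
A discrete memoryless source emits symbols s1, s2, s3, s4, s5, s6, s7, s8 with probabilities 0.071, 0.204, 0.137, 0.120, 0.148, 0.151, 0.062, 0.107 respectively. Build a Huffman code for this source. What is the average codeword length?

Repeatedly combine the two least-probable nodes; the expected code length is the sum of the merged weights.
merge 31/500 + 71/1000 → 133/1000
merge 107/1000 + 3/25 → 227/1000
merge 133/1000 + 137/1000 → 27/100
merge 37/250 + 151/1000 → 299/1000
merge 51/250 + 227/1000 → 431/1000
merge 27/100 + 299/1000 → 569/1000
merge 431/1000 + 569/1000 → 1
L = 133/1000 + 227/1000 + 27/100 + 299/1000 + 431/1000 + 569/1000 + 1 = 2929/1000 = 2.929 bits/symbol.

2.929 bits/symbol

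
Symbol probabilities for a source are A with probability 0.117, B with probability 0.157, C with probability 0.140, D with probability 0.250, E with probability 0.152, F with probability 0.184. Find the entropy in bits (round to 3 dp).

H = −Σ pᵢ log₂ pᵢ.
−0.117·log₂(0.117) = 0.3622
−0.157·log₂(0.157) = 0.4194
−0.140·log₂(0.140) = 0.3971
−0.250·log₂(0.250) = 0.5000
−0.152·log₂(0.152) = 0.4131
−0.184·log₂(0.184) = 0.4494
Sum ≈ 2.5411 → 2.541 bits.

2.541 bits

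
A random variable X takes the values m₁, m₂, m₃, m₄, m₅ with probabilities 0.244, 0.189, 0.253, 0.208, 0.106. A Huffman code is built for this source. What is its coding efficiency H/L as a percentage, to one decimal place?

Entropy H = −Σ p log₂ p ≈ 2.2669 bits.
Huffman merges: 53/500+189/1000→59/200; 26/125+61/250→113/250; 253/1000+59/200→137/250; 113/250+137/250→1. L = 459/200 ≈ 2.2950.
Efficiency = H/L = 2.2669/2.2950 = 98.8%.

98.8%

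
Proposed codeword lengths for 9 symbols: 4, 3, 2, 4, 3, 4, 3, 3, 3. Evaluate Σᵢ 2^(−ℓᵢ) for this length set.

1.0625

With common denominator 2^4 = 16: Σ 2^(−ℓᵢ) = 1/16 + 2/16 + 4/16 + 1/16 + 2/16 + 1/16 + 2/16 + 2/16 + 2/16 = 17/16 = 1.0625.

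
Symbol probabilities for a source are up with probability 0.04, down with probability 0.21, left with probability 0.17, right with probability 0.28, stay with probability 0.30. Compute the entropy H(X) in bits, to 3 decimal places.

H = −Σ pᵢ log₂ pᵢ.
−0.04·log₂(0.04) = 0.1858
−0.21·log₂(0.21) = 0.4728
−0.17·log₂(0.17) = 0.4346
−0.28·log₂(0.28) = 0.5142
−0.30·log₂(0.30) = 0.5211
Sum ≈ 2.1285 → 2.128 bits.

2.128 bits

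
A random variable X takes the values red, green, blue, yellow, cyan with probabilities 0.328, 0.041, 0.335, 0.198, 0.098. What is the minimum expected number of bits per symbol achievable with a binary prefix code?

Repeatedly combine the two least-probable nodes; the expected code length is the sum of the merged weights.
merge 41/1000 + 49/500 → 139/1000
merge 139/1000 + 99/500 → 337/1000
merge 41/125 + 67/200 → 663/1000
merge 337/1000 + 663/1000 → 1
L = 139/1000 + 337/1000 + 663/1000 + 1 = 2139/1000 = 2.139 bits/symbol.

2.139 bits/symbol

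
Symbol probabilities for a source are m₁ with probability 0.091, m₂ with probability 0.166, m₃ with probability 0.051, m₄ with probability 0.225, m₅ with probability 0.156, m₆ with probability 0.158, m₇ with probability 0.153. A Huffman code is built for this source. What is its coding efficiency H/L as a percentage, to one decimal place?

Entropy H = −Σ p log₂ p ≈ 2.7010 bits.
Huffman merges: 51/1000+91/1000→71/500; 71/500+153/1000→59/200; 39/250+79/500→157/500; 83/500+9/40→391/1000; 59/200+157/500→609/1000; 391/1000+609/1000→1. L = 2751/1000 ≈ 2.7510.
Efficiency = H/L = 2.7010/2.7510 = 98.2%.

98.2%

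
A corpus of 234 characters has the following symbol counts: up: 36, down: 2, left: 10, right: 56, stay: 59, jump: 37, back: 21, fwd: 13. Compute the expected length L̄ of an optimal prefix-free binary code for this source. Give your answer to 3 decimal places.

Probabilities are the counts divided by 234.
Repeatedly combine the two least-probable nodes; the expected code length is the sum of the merged weights.
merge 1/117 + 5/117 → 2/39
merge 2/39 + 1/18 → 25/234
merge 7/78 + 25/234 → 23/117
merge 2/13 + 37/234 → 73/234
merge 23/117 + 28/117 → 17/39
merge 59/234 + 73/234 → 22/39
merge 17/39 + 22/39 → 1
L = 2/39 + 25/234 + 23/117 + 73/234 + 17/39 + 22/39 + 1 = 8/3 ≈ 2.667 bits/symbol.

2.667 bits/symbol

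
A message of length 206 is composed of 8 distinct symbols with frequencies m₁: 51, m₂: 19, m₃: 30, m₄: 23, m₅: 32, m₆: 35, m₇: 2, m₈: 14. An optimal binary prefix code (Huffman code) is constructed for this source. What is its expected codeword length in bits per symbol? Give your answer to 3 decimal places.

Probabilities are the counts divided by 206.
Repeatedly combine the two least-probable nodes; the expected code length is the sum of the merged weights.
merge 1/103 + 7/103 → 8/103
merge 8/103 + 19/206 → 35/206
merge 23/206 + 15/103 → 53/206
merge 16/103 + 35/206 → 67/206
merge 35/206 + 51/206 → 43/103
merge 53/206 + 67/206 → 60/103
merge 43/103 + 60/103 → 1
L = 8/103 + 35/206 + 53/206 + 67/206 + 43/103 + 60/103 + 1 = 583/206 ≈ 2.830 bits/symbol.

2.830 bits/symbol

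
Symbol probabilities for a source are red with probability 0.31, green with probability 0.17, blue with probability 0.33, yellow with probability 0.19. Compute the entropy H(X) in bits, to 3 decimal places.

H = −Σ pᵢ log₂ pᵢ.
−0.31·log₂(0.31) = 0.5238
−0.17·log₂(0.17) = 0.4346
−0.33·log₂(0.33) = 0.5278
−0.19·log₂(0.19) = 0.4552
Sum ≈ 1.9414 → 1.941 bits.

1.941 bits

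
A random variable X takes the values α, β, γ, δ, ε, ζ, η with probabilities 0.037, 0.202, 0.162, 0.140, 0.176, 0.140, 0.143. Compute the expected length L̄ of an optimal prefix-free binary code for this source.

2.798 bits/symbol

Repeatedly combine the two least-probable nodes; the expected code length is the sum of the merged weights.
merge 37/1000 + 7/50 → 177/1000
merge 7/50 + 143/1000 → 283/1000
merge 81/500 + 22/125 → 169/500
merge 177/1000 + 101/500 → 379/1000
merge 283/1000 + 169/500 → 621/1000
merge 379/1000 + 621/1000 → 1
L = 177/1000 + 283/1000 + 169/500 + 379/1000 + 621/1000 + 1 = 1399/500 = 2.798 bits/symbol.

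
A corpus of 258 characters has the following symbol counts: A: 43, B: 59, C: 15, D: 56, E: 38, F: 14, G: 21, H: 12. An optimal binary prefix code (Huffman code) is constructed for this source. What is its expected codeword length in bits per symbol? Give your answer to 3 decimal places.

2.795 bits/symbol

Probabilities are the counts divided by 258.
Repeatedly combine the two least-probable nodes; the expected code length is the sum of the merged weights.
merge 2/43 + 7/129 → 13/129
merge 5/86 + 7/86 → 6/43
merge 13/129 + 6/43 → 31/129
merge 19/129 + 1/6 → 27/86
merge 28/129 + 59/258 → 115/258
merge 31/129 + 27/86 → 143/258
merge 115/258 + 143/258 → 1
L = 13/129 + 6/43 + 31/129 + 27/86 + 115/258 + 143/258 + 1 = 721/258 ≈ 2.795 bits/symbol.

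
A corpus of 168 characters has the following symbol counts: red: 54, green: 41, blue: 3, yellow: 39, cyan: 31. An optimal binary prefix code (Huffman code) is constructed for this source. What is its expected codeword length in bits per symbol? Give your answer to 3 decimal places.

Probabilities are the counts divided by 168.
Repeatedly combine the two least-probable nodes; the expected code length is the sum of the merged weights.
merge 1/56 + 31/168 → 17/84
merge 17/84 + 13/56 → 73/168
merge 41/168 + 9/28 → 95/168
merge 73/168 + 95/168 → 1
L = 17/84 + 73/168 + 95/168 + 1 = 185/84 ≈ 2.202 bits/symbol.

2.202 bits/symbol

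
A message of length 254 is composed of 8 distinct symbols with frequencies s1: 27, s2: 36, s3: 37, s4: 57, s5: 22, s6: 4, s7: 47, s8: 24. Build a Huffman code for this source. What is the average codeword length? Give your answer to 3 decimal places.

Probabilities are the counts divided by 254.
Repeatedly combine the two least-probable nodes; the expected code length is the sum of the merged weights.
merge 2/127 + 11/127 → 13/127
merge 12/127 + 13/127 → 25/127
merge 27/254 + 18/127 → 63/254
merge 37/254 + 47/254 → 42/127
merge 25/127 + 57/254 → 107/254
merge 63/254 + 42/127 → 147/254
merge 107/254 + 147/254 → 1
L = 13/127 + 25/127 + 63/254 + 42/127 + 107/254 + 147/254 + 1 = 731/254 ≈ 2.878 bits/symbol.

2.878 bits/symbol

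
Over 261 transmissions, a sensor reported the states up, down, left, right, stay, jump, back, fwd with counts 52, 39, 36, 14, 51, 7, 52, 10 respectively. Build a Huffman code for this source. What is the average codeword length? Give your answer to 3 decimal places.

Probabilities are the counts divided by 261.
Repeatedly combine the two least-probable nodes; the expected code length is the sum of the merged weights.
merge 7/261 + 10/261 → 17/261
merge 14/261 + 17/261 → 31/261
merge 31/261 + 4/29 → 67/261
merge 13/87 + 17/87 → 10/29
merge 52/261 + 52/261 → 104/261
merge 67/261 + 10/29 → 157/261
merge 104/261 + 157/261 → 1
L = 17/261 + 31/261 + 67/261 + 10/29 + 104/261 + 157/261 + 1 = 727/261 ≈ 2.785 bits/symbol.

2.785 bits/symbol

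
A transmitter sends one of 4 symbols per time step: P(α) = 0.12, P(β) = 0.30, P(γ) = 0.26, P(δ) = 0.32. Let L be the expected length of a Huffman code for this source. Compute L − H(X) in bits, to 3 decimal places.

0.081 bits

Entropy H = −Σ p log₂ p ≈ 1.9195 bits.
Huffman merges: 3/25+13/50→19/50; 3/10+8/25→31/50; 19/50+31/50→1. L = 2 ≈ 2.0000.
L − H = 2.0000 − 1.9195 = 0.081 bits.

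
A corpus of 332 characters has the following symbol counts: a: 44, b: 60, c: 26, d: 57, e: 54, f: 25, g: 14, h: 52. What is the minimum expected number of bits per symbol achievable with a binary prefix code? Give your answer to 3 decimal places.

Probabilities are the counts divided by 332.
Repeatedly combine the two least-probable nodes; the expected code length is the sum of the merged weights.
merge 7/166 + 25/332 → 39/332
merge 13/166 + 39/332 → 65/332
merge 11/83 + 13/83 → 24/83
merge 27/166 + 57/332 → 111/332
merge 15/83 + 65/332 → 125/332
merge 24/83 + 111/332 → 207/332
merge 125/332 + 207/332 → 1
L = 39/332 + 65/332 + 24/83 + 111/332 + 125/332 + 207/332 + 1 = 975/332 ≈ 2.937 bits/symbol.

2.937 bits/symbol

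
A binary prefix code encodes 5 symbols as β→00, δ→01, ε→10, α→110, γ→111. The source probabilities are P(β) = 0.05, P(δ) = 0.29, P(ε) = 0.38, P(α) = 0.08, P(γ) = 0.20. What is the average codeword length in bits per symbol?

2.28 bits/symbol

L̄ = Σ pᵢ·ℓᵢ = 0.05·2 + 0.29·2 + 0.38·2 + 0.08·3 + 0.20·3 = 2.28 bits/symbol.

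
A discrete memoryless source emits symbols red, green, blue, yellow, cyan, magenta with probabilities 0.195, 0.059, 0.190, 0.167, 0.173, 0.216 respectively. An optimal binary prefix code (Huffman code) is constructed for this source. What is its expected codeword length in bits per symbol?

Repeatedly combine the two least-probable nodes; the expected code length is the sum of the merged weights.
merge 59/1000 + 167/1000 → 113/500
merge 173/1000 + 19/100 → 363/1000
merge 39/200 + 27/125 → 411/1000
merge 113/500 + 363/1000 → 589/1000
merge 411/1000 + 589/1000 → 1
L = 113/500 + 363/1000 + 411/1000 + 589/1000 + 1 = 2589/1000 = 2.589 bits/symbol.

2.589 bits/symbol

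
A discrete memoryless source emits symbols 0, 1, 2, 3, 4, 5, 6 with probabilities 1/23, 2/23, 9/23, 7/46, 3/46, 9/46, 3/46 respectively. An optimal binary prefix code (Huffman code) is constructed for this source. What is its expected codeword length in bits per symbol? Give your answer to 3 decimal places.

Repeatedly combine the two least-probable nodes; the expected code length is the sum of the merged weights.
merge 1/23 + 3/46 → 5/46
merge 3/46 + 2/23 → 7/46
merge 5/46 + 7/46 → 6/23
merge 7/46 + 9/46 → 8/23
merge 6/23 + 8/23 → 14/23
merge 9/23 + 14/23 → 1
L = 5/46 + 7/46 + 6/23 + 8/23 + 14/23 + 1 = 57/23 ≈ 2.478 bits/symbol.

2.478 bits/symbol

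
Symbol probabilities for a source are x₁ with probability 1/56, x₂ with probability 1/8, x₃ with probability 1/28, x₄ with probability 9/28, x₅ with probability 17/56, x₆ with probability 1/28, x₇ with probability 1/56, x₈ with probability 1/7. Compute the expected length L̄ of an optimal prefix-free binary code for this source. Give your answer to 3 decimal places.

2.446 bits/symbol

Repeatedly combine the two least-probable nodes; the expected code length is the sum of the merged weights.
merge 1/56 + 1/56 → 1/28
merge 1/28 + 1/28 → 1/14
merge 1/28 + 1/14 → 3/28
merge 3/28 + 1/8 → 13/56
merge 1/7 + 13/56 → 3/8
merge 17/56 + 9/28 → 5/8
merge 3/8 + 5/8 → 1
L = 1/28 + 1/14 + 3/28 + 13/56 + 3/8 + 5/8 + 1 = 137/56 ≈ 2.446 bits/symbol.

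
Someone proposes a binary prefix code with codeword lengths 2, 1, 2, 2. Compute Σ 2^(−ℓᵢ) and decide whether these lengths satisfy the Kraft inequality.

With common denominator 2^2 = 4: Σ 2^(−ℓᵢ) = 1/4 + 2/4 + 1/4 + 1/4 = 5/4 = 1.25.
Kraft's inequality requires Σ ≤ 1; here Σ = 1.25 > 1, so no such prefix code exists.

1.25; no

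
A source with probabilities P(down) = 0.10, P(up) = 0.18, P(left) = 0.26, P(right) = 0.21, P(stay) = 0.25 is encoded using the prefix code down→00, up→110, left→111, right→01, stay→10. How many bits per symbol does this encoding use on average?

L̄ = Σ pᵢ·ℓᵢ = 0.10·2 + 0.18·3 + 0.26·3 + 0.21·2 + 0.25·2 = 2.44 bits/symbol.

2.44 bits/symbol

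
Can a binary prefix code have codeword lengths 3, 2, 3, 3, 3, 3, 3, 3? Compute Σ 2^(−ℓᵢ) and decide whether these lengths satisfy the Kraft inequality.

With common denominator 2^3 = 8: Σ 2^(−ℓᵢ) = 1/8 + 2/8 + 1/8 + 1/8 + 1/8 + 1/8 + 1/8 + 1/8 = 9/8 = 1.125.
Kraft's inequality requires Σ ≤ 1; here Σ = 1.125 > 1, so no such prefix code exists.

1.125; no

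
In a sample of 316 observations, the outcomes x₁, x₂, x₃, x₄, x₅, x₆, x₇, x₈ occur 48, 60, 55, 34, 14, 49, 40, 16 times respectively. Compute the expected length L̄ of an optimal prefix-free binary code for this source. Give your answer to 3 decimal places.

2.905 bits/symbol

Probabilities are the counts divided by 316.
Repeatedly combine the two least-probable nodes; the expected code length is the sum of the merged weights.
merge 7/158 + 4/79 → 15/158
merge 15/158 + 17/158 → 16/79
merge 10/79 + 12/79 → 22/79
merge 49/316 + 55/316 → 26/79
merge 15/79 + 16/79 → 31/79
merge 22/79 + 26/79 → 48/79
merge 31/79 + 48/79 → 1
L = 15/158 + 16/79 + 22/79 + 26/79 + 31/79 + 48/79 + 1 = 459/158 ≈ 2.905 bits/symbol.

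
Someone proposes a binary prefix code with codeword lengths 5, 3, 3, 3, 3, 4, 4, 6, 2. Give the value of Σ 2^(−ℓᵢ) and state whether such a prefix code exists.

With common denominator 2^6 = 64: Σ 2^(−ℓᵢ) = 2/64 + 8/64 + 8/64 + 8/64 + 8/64 + 4/64 + 4/64 + 1/64 + 16/64 = 59/64 = 0.921875.
Kraft's inequality requires Σ ≤ 1; here Σ = 0.921875 ≤ 1, so such a prefix code exists.

0.921875; yes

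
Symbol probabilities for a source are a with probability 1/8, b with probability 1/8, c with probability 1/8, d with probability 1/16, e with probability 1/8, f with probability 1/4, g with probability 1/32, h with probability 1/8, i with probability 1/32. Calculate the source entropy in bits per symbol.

2.9375 bits

Each probability is a power of 1/2, so log₂(1/p) is an integer.
H = Σ p·log₂(1/p) = 1/8·3 + 1/8·3 + 1/8·3 + 1/16·4 + 1/8·3 + 1/4·2 + 1/32·5 + 1/8·3 + 1/32·5 = 2.9375 bits.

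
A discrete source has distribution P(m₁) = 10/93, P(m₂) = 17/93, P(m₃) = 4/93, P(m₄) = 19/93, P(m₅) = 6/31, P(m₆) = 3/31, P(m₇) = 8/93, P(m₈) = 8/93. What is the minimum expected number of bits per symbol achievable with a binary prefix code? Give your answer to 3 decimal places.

2.914 bits/symbol

Repeatedly combine the two least-probable nodes; the expected code length is the sum of the merged weights.
merge 4/93 + 8/93 → 4/31
merge 8/93 + 3/31 → 17/93
merge 10/93 + 4/31 → 22/93
merge 17/93 + 17/93 → 34/93
merge 6/31 + 19/93 → 37/93
merge 22/93 + 34/93 → 56/93
merge 37/93 + 56/93 → 1
L = 4/31 + 17/93 + 22/93 + 34/93 + 37/93 + 56/93 + 1 = 271/93 ≈ 2.914 bits/symbol.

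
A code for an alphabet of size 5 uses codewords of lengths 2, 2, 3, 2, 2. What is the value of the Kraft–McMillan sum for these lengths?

With common denominator 2^3 = 8: Σ 2^(−ℓᵢ) = 2/8 + 2/8 + 1/8 + 2/8 + 2/8 = 9/8 = 1.125.

1.125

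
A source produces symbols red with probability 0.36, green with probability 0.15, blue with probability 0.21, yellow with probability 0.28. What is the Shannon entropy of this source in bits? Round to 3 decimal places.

1.928 bits

H = −Σ pᵢ log₂ pᵢ.
−0.36·log₂(0.36) = 0.5306
−0.15·log₂(0.15) = 0.4105
−0.21·log₂(0.21) = 0.4728
−0.28·log₂(0.28) = 0.5142
Sum ≈ 1.9282 → 1.928 bits.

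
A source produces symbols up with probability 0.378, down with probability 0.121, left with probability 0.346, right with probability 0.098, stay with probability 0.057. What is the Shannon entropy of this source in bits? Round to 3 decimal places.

H = −Σ pᵢ log₂ pᵢ.
−0.378·log₂(0.378) = 0.5305
−0.121·log₂(0.121) = 0.3687
−0.346·log₂(0.346) = 0.5298
−0.098·log₂(0.098) = 0.3284
−0.057·log₂(0.057) = 0.2356
Sum ≈ 1.9930 → 1.993 bits.

1.993 bits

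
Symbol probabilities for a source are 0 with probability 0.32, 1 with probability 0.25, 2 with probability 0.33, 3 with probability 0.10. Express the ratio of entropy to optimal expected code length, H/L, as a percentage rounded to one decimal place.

Entropy H = −Σ p log₂ p ≈ 1.8860 bits.
Huffman merges: 1/10+1/4→7/20; 8/25+33/100→13/20; 7/20+13/20→1. L = 2 ≈ 2.0000.
Efficiency = H/L = 1.8860/2.0000 = 94.3%.

94.3%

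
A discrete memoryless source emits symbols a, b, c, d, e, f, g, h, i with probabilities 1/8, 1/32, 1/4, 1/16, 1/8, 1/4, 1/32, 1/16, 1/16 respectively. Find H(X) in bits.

Each probability is a power of 1/2, so log₂(1/p) is an integer.
H = Σ p·log₂(1/p) = 1/8·3 + 1/32·5 + 1/4·2 + 1/16·4 + 1/8·3 + 1/4·2 + 1/32·5 + 1/16·4 + 1/16·4 = 2.8125 bits.

2.8125 bits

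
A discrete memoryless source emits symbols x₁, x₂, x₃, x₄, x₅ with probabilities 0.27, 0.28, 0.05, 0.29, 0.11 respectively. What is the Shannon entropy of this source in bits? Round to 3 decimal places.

H = −Σ pᵢ log₂ pᵢ.
−0.27·log₂(0.27) = 0.5100
−0.28·log₂(0.28) = 0.5142
−0.05·log₂(0.05) = 0.2161
−0.29·log₂(0.29) = 0.5179
−0.11·log₂(0.11) = 0.3503
Sum ≈ 2.1085 → 2.109 bits.

2.109 bits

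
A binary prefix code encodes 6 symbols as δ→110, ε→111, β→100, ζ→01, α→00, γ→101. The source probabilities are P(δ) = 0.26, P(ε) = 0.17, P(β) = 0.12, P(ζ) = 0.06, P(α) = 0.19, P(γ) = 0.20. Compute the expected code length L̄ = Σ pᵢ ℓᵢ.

L̄ = Σ pᵢ·ℓᵢ = 0.26·3 + 0.17·3 + 0.12·3 + 0.06·2 + 0.19·2 + 0.20·3 = 2.75 bits/symbol.

2.75 bits/symbol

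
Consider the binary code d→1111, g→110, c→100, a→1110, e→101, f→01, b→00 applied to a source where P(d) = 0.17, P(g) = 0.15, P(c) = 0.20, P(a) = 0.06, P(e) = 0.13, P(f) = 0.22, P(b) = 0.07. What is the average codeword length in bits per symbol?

L̄ = Σ pᵢ·ℓᵢ = 0.17·4 + 0.15·3 + 0.20·3 + 0.06·4 + 0.13·3 + 0.22·2 + 0.07·2 = 2.94 bits/symbol.

2.94 bits/symbol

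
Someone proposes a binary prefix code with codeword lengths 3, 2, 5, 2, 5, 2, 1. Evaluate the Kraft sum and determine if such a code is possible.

With common denominator 2^5 = 32: Σ 2^(−ℓᵢ) = 4/32 + 8/32 + 1/32 + 8/32 + 1/32 + 8/32 + 16/32 = 46/32 = 1.4375.
Kraft's inequality requires Σ ≤ 1; here Σ = 1.4375 > 1, so no such prefix code exists.

1.4375; no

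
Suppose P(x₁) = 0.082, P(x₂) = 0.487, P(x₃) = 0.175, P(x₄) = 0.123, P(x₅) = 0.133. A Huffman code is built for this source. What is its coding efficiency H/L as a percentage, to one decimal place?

98.7%

Entropy H = −Σ p log₂ p ≈ 2.0004 bits.
Huffman merges: 41/500+123/1000→41/200; 133/1000+7/40→77/250; 41/200+77/250→513/1000; 487/1000+513/1000→1. L = 1013/500 ≈ 2.0260.
Efficiency = H/L = 2.0004/2.0260 = 98.7%.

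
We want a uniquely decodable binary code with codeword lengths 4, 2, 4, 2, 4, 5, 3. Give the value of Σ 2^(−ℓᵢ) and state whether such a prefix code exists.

With common denominator 2^5 = 32: Σ 2^(−ℓᵢ) = 2/32 + 8/32 + 2/32 + 8/32 + 2/32 + 1/32 + 4/32 = 27/32 = 0.84375.
Kraft's inequality requires Σ ≤ 1; here Σ = 0.84375 ≤ 1, so such a prefix code exists.

0.84375; yes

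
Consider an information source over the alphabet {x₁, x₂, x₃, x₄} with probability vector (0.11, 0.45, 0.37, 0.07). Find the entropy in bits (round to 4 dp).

H = −Σ pᵢ log₂ pᵢ.
−0.11·log₂(0.11) = 0.3503
−0.45·log₂(0.45) = 0.5184
−0.37·log₂(0.37) = 0.5307
−0.07·log₂(0.07) = 0.2686
Sum ≈ 1.6680 → 1.6680 bits.

1.6680 bits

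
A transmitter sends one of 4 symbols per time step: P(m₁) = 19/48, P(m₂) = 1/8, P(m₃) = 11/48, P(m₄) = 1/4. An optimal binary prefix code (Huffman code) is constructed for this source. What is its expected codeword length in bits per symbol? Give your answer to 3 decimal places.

1.958 bits/symbol

Repeatedly combine the two least-probable nodes; the expected code length is the sum of the merged weights.
merge 1/8 + 11/48 → 17/48
merge 1/4 + 17/48 → 29/48
merge 19/48 + 29/48 → 1
L = 17/48 + 29/48 + 1 = 47/24 ≈ 1.958 bits/symbol.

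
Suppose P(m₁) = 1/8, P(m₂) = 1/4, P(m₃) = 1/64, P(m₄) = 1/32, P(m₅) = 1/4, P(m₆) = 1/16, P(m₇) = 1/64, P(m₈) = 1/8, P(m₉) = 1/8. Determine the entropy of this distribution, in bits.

Each probability is a power of 1/2, so log₂(1/p) is an integer.
H = Σ p·log₂(1/p) = 1/8·3 + 1/4·2 + 1/64·6 + 1/32·5 + 1/4·2 + 1/16·4 + 1/64·6 + 1/8·3 + 1/8·3 = 2.71875 bits.

2.71875 bits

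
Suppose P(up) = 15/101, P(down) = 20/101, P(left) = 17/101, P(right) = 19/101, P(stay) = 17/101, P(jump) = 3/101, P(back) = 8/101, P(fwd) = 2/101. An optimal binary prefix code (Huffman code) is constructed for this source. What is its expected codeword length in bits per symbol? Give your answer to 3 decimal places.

Repeatedly combine the two least-probable nodes; the expected code length is the sum of the merged weights.
merge 2/101 + 3/101 → 5/101
merge 5/101 + 8/101 → 13/101
merge 13/101 + 15/101 → 28/101
merge 17/101 + 17/101 → 34/101
merge 19/101 + 20/101 → 39/101
merge 28/101 + 34/101 → 62/101
merge 39/101 + 62/101 → 1
L = 5/101 + 13/101 + 28/101 + 34/101 + 39/101 + 62/101 + 1 = 282/101 ≈ 2.792 bits/symbol.

2.792 bits/symbol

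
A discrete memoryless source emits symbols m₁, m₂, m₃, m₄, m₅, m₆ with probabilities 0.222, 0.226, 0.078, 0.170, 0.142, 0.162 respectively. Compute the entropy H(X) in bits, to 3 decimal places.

H = −Σ pᵢ log₂ pᵢ.
−0.222·log₂(0.222) = 0.4820
−0.226·log₂(0.226) = 0.4849
−0.078·log₂(0.078) = 0.2871
−0.170·log₂(0.170) = 0.4346
−0.142·log₂(0.142) = 0.3999
−0.162·log₂(0.162) = 0.4254
Sum ≈ 2.5139 → 2.514 bits.

2.514 bits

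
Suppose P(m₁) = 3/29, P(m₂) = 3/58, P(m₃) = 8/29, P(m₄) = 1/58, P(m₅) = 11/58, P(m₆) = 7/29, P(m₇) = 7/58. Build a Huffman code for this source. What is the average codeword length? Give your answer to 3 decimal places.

Repeatedly combine the two least-probable nodes; the expected code length is the sum of the merged weights.
merge 1/58 + 3/58 → 2/29
merge 2/29 + 3/29 → 5/29
merge 7/58 + 5/29 → 17/58
merge 11/58 + 7/29 → 25/58
merge 8/29 + 17/58 → 33/58
merge 25/58 + 33/58 → 1
L = 2/29 + 5/29 + 17/58 + 25/58 + 33/58 + 1 = 147/58 ≈ 2.534 bits/symbol.

2.534 bits/symbol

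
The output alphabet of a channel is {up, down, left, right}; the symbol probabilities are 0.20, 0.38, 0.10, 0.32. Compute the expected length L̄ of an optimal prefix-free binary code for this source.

Repeatedly combine the two least-probable nodes; the expected code length is the sum of the merged weights.
merge 1/10 + 1/5 → 3/10
merge 3/10 + 8/25 → 31/50
merge 19/50 + 31/50 → 1
L = 3/10 + 31/50 + 1 = 48/25 = 1.92 bits/symbol.

1.92 bits/symbol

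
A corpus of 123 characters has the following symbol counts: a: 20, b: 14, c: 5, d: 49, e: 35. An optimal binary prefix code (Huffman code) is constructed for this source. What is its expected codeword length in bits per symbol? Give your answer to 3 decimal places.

2.073 bits/symbol

Probabilities are the counts divided by 123.
Repeatedly combine the two least-probable nodes; the expected code length is the sum of the merged weights.
merge 5/123 + 14/123 → 19/123
merge 19/123 + 20/123 → 13/41
merge 35/123 + 13/41 → 74/123
merge 49/123 + 74/123 → 1
L = 19/123 + 13/41 + 74/123 + 1 = 85/41 ≈ 2.073 bits/symbol.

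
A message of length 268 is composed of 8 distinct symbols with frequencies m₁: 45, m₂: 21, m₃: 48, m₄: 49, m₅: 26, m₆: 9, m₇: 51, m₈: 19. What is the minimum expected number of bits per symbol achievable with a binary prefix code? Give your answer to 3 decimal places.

2.907 bits/symbol

Probabilities are the counts divided by 268.
Repeatedly combine the two least-probable nodes; the expected code length is the sum of the merged weights.
merge 9/268 + 19/268 → 7/67
merge 21/268 + 13/134 → 47/268
merge 7/67 + 45/268 → 73/268
merge 47/268 + 12/67 → 95/268
merge 49/268 + 51/268 → 25/67
merge 73/268 + 95/268 → 42/67
merge 25/67 + 42/67 → 1
L = 7/67 + 47/268 + 73/268 + 95/268 + 25/67 + 42/67 + 1 = 779/268 ≈ 2.907 bits/symbol.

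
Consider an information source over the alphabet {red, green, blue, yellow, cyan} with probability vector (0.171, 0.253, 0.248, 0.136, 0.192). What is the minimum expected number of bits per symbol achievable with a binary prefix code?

Repeatedly combine the two least-probable nodes; the expected code length is the sum of the merged weights.
merge 17/125 + 171/1000 → 307/1000
merge 24/125 + 31/125 → 11/25
merge 253/1000 + 307/1000 → 14/25
merge 11/25 + 14/25 → 1
L = 307/1000 + 11/25 + 14/25 + 1 = 2307/1000 = 2.307 bits/symbol.

2.307 bits/symbol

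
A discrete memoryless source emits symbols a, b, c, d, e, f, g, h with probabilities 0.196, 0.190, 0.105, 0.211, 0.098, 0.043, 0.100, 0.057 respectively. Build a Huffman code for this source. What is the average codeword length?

Repeatedly combine the two least-probable nodes; the expected code length is the sum of the merged weights.
merge 43/1000 + 57/1000 → 1/10
merge 49/500 + 1/10 → 99/500
merge 1/10 + 21/200 → 41/200
merge 19/100 + 49/250 → 193/500
merge 99/500 + 41/200 → 403/1000
merge 211/1000 + 193/500 → 597/1000
merge 403/1000 + 597/1000 → 1
L = 1/10 + 99/500 + 41/200 + 193/500 + 403/1000 + 597/1000 + 1 = 2889/1000 = 2.889 bits/symbol.

2.889 bits/symbol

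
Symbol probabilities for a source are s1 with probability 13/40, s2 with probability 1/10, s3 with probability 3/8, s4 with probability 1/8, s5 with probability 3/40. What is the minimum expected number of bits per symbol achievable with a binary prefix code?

Repeatedly combine the two least-probable nodes; the expected code length is the sum of the merged weights.
merge 3/40 + 1/10 → 7/40
merge 1/8 + 7/40 → 3/10
merge 3/10 + 13/40 → 5/8
merge 3/8 + 5/8 → 1
L = 7/40 + 3/10 + 5/8 + 1 = 21/10 = 2.1 bits/symbol.

2.1 bits/symbol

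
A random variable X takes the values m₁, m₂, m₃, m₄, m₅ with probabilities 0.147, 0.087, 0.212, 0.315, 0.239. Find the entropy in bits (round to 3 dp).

2.206 bits

H = −Σ pᵢ log₂ pᵢ.
−0.147·log₂(0.147) = 0.4066
−0.087·log₂(0.087) = 0.3065
−0.212·log₂(0.212) = 0.4744
−0.315·log₂(0.315) = 0.5250
−0.239·log₂(0.239) = 0.4935
Sum ≈ 2.2060 → 2.206 bits.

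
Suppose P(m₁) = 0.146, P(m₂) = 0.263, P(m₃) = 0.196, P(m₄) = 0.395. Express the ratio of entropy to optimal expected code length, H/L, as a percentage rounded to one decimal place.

97.7%

Entropy H = −Σ p log₂ p ≈ 1.9022 bits.
Huffman merges: 73/500+49/250→171/500; 263/1000+171/500→121/200; 79/200+121/200→1. L = 1947/1000 ≈ 1.9470.
Efficiency = H/L = 1.9022/1.9470 = 97.7%.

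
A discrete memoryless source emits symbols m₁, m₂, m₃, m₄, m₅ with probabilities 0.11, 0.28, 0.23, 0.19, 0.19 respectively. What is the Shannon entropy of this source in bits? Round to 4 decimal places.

2.2626 bits

H = −Σ pᵢ log₂ pᵢ.
−0.11·log₂(0.11) = 0.3503
−0.28·log₂(0.28) = 0.5142
−0.23·log₂(0.23) = 0.4877
−0.19·log₂(0.19) = 0.4552
−0.19·log₂(0.19) = 0.4552
Sum ≈ 2.2626 → 2.2626 bits.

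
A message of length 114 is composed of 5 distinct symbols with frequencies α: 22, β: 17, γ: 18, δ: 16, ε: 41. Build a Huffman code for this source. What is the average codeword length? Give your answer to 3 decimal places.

2.281 bits/symbol

Probabilities are the counts divided by 114.
Repeatedly combine the two least-probable nodes; the expected code length is the sum of the merged weights.
merge 8/57 + 17/114 → 11/38
merge 3/19 + 11/57 → 20/57
merge 11/38 + 20/57 → 73/114
merge 41/114 + 73/114 → 1
L = 11/38 + 20/57 + 73/114 + 1 = 130/57 ≈ 2.281 bits/symbol.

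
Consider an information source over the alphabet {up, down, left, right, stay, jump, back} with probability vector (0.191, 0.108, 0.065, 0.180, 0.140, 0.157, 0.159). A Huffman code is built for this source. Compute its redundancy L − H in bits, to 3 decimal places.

Entropy H = −Σ p log₂ p ≈ 2.7429 bits.
Huffman merges: 13/200+27/250→173/1000; 7/50+157/1000→297/1000; 159/1000+173/1000→83/250; 9/50+191/1000→371/1000; 297/1000+83/250→629/1000; 371/1000+629/1000→1. L = 1401/500 ≈ 2.8020.
L − H = 2.8020 − 2.7429 = 0.059 bits.

0.059 bits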